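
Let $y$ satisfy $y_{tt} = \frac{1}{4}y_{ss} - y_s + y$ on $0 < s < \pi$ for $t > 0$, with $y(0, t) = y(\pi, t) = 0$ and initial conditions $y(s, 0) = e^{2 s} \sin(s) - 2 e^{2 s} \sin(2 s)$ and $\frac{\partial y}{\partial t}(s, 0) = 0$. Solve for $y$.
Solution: Substitute $y = e^{2s}u$.
Then $y_s = e^{2s}(u_s + 2u)$, $y_{ss} = e^{2s}(u_{ss} + 4u_s + 4u)$, $y_{tt} = e^{2s}u_{tt}$; substituting and dividing by $e^{2s}$, the lower-order terms cancel: $u_{tt} = \frac{1}{4}u_{ss}$ (standard wave equation).
Data for $u$: $u(s,0) = e^{-2s}y(s,0) = \sin(s) - 2 \sin(2 s)$; $u_t(s,0) = e^{-2s}y_t(s,0) = 0$. The boundary conditions carry over: $u(0,t) = u(\pi,t) = 0$.
Separating variables: $u = \sum [A_n \cos(\omega_n t) + B_n \sin(\omega_n t)] \sin(ns)$, $\omega_n = n/2$. From ICs: $A_1=1, A_2=-2$.
So $u(s,t) = \sin(s) \cos(t/2) - 2 \sin(2 s) \cos(t)$, and $y(s,t) = e^{2s}u(s,t)$.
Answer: $y(s, t) = e^{2 s} \sin(s) \cos(t/2) - 2 e^{2 s} \sin(2 s) \cos(t)$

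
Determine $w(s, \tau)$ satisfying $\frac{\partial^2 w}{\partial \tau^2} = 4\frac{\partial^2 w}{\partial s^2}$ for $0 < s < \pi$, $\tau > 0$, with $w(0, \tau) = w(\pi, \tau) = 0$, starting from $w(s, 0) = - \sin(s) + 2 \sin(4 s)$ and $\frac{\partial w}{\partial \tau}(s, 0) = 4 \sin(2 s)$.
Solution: Using separation of variables $w = X(s)T(\tau)$:
Eigenfunctions: $\sin(ns)$, $n = 1, 2, 3, \ldots$
General solution: $w(s, \tau) = \sum [A_n \cos(2n \tau) + B_n \sin(2n \tau)] \sin(ns)$
From $w(s,0) = - \sin(s) + 2 \sin(4 s)$: $A_1=-1, A_4=2$. From $w_{\tau}(s,0) = 4 \sin(2 s)$, using $w_{\tau}(s,0) = \sum \omega_n B_n \sin(ns)$ with $\omega_n = 2n$: $B_2 = 4/4 = 1$.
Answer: $w(s, \tau) = \sin(4 \tau) \sin(2 s) -  \sin(s) \cos(2 \tau) + 2 \sin(4 s) \cos(8 \tau)$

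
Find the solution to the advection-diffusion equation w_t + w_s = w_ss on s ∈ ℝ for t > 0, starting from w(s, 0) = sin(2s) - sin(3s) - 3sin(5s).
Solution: Change to a moving frame: let η = s - t, σ = t and write w(s,t) = u(η,σ).
By the chain rule w_t = u_σ - u_η, w_s = u_η, w_ss = u_ηη.
Then w_t + w_s = u_σ: the advection term cancels and the PDE becomes the heat equation u_σ = u_ηη on η ∈ ℝ.
Initial data: u(η,0) = w(η,0) = sin(2η) - sin(3η) - 3sin(5η).
On η ∈ ℝ each mode satisfies (sin(nη))″ = -n² sin(nη), so exp(-n²σ) sin(nη) solves the heat equation; by superposition u(η,σ) = Σ c_n exp(-n²σ) sin(nη).
Reading off the coefficients: c_2=1, c_3=-1, c_5=-3, so u(η,σ) = exp(-4σ)sin(2η) - exp(-9σ)sin(3η) - 3exp(-25σ)sin(5η).
Substituting back η = s - t, σ = t: w(s,t) = u(s - t, t).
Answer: w(s, t) = exp(-4t)sin(2s - 2t) - exp(-9t)sin(3s - 3t) - 3exp(-25t)sin(5s - 5t)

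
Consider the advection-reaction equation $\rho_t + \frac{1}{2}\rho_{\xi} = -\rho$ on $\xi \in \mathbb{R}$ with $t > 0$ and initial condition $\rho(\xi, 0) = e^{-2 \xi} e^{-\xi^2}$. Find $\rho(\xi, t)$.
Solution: Substitute $\rho = e^{-2\xi}u$.
Then $\rho_{\xi} = e^{-2\xi}(u_{\xi} - 2u)$, $\rho_t = e^{-2\xi}u_t$; substituting and dividing by $e^{-2\xi}$, the lower-order terms cancel: $u_t + \frac{1}{2}u_{\xi} = 0$ (standard advection equation).
Data for $u$: $u(\xi,0) = e^{2\xi}\rho(\xi,0) = e^{-\xi^2}$.
By characteristics ($d\xi/dt = 1/2$), $u(\xi,t) = f(\xi - \frac{1}{2}t)$ with $f = u( \cdot , 0)$.
So $u(\xi,t) = e^{-(-t/2 + \xi)^2}$, and $\rho(\xi,t) = e^{-2\xi}u(\xi,t)$.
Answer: $\rho(\xi, t) = e^{-2 \xi} e^{-(\xi - t/2)^2}$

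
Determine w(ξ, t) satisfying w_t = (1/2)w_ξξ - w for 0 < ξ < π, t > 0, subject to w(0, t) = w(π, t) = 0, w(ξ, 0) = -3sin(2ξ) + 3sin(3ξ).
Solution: Substitute w = exp(-t)u.
Then w_t = exp(-t)(u_t - u), w_ξξ = exp(-t)u_ξξ; substituting and dividing by exp(-t), the lower-order terms cancel: u_t = (1/2)u_ξξ (standard heat equation).
Data for u: u(ξ,0) = w(ξ,0) = -3sin(2ξ) + 3sin(3ξ). The boundary conditions carry over: u(0,t) = u(π,t) = 0.
Separating variables: u = Σ c_n exp(-n²t/2) sin(nξ). From u(ξ,0) = -3sin(2ξ) + 3sin(3ξ): c_2=-3, c_3=3.
So u(ξ,t) = -3exp(-2t)sin(2ξ) + 3exp(-9t/2)sin(3ξ), and w(ξ,t) = exp(-t)u(ξ,t).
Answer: w(ξ, t) = -3exp(-3t)sin(2ξ) + 3exp(-11t/2)sin(3ξ)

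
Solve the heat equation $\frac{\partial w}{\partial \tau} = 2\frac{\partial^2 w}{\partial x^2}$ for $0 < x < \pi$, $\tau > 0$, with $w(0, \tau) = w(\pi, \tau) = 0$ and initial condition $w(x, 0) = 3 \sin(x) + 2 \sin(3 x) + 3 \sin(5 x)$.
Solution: Separating variables: $w = \sum c_n e^{-2n^2\tau} \sin(nx)$. From $w(x,0) = 3 \sin(x) + 2 \sin(3 x) + 3 \sin(5 x)$: $c_1=3, c_3=2, c_5=3$.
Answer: $w(x, \tau) = 3 e^{-2 \tau} \sin(x) + 2 e^{-18 \tau} \sin(3 x) + 3 e^{-50 \tau} \sin(5 x)$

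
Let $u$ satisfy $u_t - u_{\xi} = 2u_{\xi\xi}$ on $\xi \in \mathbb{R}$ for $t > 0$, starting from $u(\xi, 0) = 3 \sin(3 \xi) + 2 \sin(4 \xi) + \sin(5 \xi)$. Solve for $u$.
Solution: Moving frame: $\eta = \xi + t$, $\sigma = t$, $u = w(\eta,\sigma)$, so $u_t = w_{\sigma} + w_{\eta}$ and $u_{\xi\xi} = w_{\eta\eta}$.
Hence $u_t - u_{\xi} = w_{\sigma}$ and the PDE becomes the heat equation $w_{\sigma} = 2w_{\eta\eta}$ on $\eta \in \mathbb{R}$.
Initial data: $w(\eta,0) = u(\eta,0) = 3 \sin(3 \eta) + 2 \sin(4 \eta) + \sin(5 \eta)$. Each mode $\sin(n\eta)$ decays as $e^{-2n^2\sigma}$ on $\mathbb{R}$, so $w(\eta,\sigma) = \sum c_n e^{-2n^2\sigma} \sin(n\eta)$ with $c_3=3, c_4=2, c_5=1$: $w(\eta,\sigma) = 3 e^{-18 \sigma} \sin(3 \eta) + 2 e^{-32 \sigma} \sin(4 \eta) + e^{-50 \sigma} \sin(5 \eta)$.
Substituting back: $u(\xi,t) = w(\xi + t, t)$.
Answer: $u(\xi, t) = 3 e^{-18 t} \sin(3 \xi + 3 t) + 2 e^{-32 t} \sin(4 \xi + 4 t) + e^{-50 t} \sin(5 \xi + 5 t)$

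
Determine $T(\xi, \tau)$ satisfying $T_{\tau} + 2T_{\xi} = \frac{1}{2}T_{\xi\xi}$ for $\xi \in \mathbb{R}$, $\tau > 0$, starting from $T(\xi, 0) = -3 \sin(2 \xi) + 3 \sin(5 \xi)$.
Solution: Change to a moving frame: let $\eta = \xi - 2\tau$, $\sigma = \tau$ and write $T(\xi,\tau) = u(\eta,\sigma)$.
By the chain rule $T_{\tau} = u_{\sigma} - 2u_{\eta}$, $T_{\xi} = u_{\eta}$, $T_{\xi\xi} = u_{\eta\eta}$.
Then $T_{\tau} + 2T_{\xi} = u_{\sigma}$: the advection term cancels and the PDE becomes the heat equation $u_{\sigma} = \frac{1}{2}u_{\eta\eta}$ on $\eta \in \mathbb{R}$.
Initial data: $u(\eta,0) = T(\eta,0) = -3 \sin(2 \eta) + 3 \sin(5 \eta)$.
On $\eta \in \mathbb{R}$ each mode satisfies $(\sin(n\eta))'' = -n^2 \sin(n\eta)$, so $e^{-n^2\sigma/2} \sin(n\eta)$ solves the heat equation; by superposition $u(\eta,\sigma) = \sum c_n e^{-n^2\sigma/2} \sin(n\eta)$.
Reading off the coefficients: $c_2=-3, c_5=3$, so $u(\eta,\sigma) = -3 e^{-2 \sigma} \sin(2 \eta) + 3 e^{-25 \sigma/2} \sin(5 \eta)$.
Substituting back $\eta = \xi - 2\tau$, $\sigma = \tau$: $T(\xi,\tau) = u(\xi - 2\tau, \tau)$.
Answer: $T(\xi, \tau) = 3 e^{-2 \tau} \sin(4 \tau - 2 \xi) - 3 e^{-25 \tau/2} \sin(10 \tau - 5 \xi)$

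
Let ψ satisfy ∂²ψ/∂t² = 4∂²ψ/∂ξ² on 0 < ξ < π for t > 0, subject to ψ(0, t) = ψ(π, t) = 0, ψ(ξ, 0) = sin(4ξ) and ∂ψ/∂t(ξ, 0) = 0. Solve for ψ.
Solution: Separating variables: ψ = Σ [A_n cos(ω_n t) + B_n sin(ω_n t)] sin(nξ), ω_n = 2n. From ICs: A_4=1.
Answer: ψ(ξ, t) = sin(4ξ)cos(8t)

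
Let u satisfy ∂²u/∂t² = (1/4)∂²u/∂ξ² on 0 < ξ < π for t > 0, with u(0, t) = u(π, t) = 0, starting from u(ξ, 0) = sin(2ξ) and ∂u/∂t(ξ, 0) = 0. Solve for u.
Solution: Separating variables: u = Σ [A_n cos(ω_n t) + B_n sin(ω_n t)] sin(nξ), ω_n = n/2. From ICs: A_2=1.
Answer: u(ξ, t) = sin(2ξ)cos(t)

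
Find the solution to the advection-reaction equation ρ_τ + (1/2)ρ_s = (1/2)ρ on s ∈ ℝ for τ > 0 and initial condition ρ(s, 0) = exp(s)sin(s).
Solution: Substitute ρ = exp(s)u, i.e. u = exp(-s)ρ.
By the product rule, ρ_s = exp(s)(u_s + u), ρ_τ = exp(s)u_τ.
Substituting into the PDE and dividing by exp(s): u_τ + (1/2)(u_s + u) = (1/2)u.
The lower-order terms cancel, leaving the standard advection equation u_τ + (1/2)u_s = 0.
Initial data for u: u(s,0) = exp(-s)ρ(s,0) = sin(s).
Solve for u:
  By method of characteristics (waves move right with speed 1/2):
  Along characteristics s - (1/2)τ = const, u is constant, so u(s,τ) = f(s - (1/2)τ) with f = u(·, 0).
Hence u(s,τ) = sin(s - τ/2).
Transform back: ρ(s,τ) = exp(s)u(s,τ).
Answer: ρ(s, τ) = exp(s)sin(s - τ/2)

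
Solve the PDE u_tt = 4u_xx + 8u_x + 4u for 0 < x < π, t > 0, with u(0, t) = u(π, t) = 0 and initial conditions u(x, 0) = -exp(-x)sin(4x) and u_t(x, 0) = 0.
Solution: Substitute u = exp(-x)w, i.e. w = exp(x)u.
By the product rule, u_x = exp(-x)(w_x - w), u_xx = exp(-x)(w_xx - 2w_x + w), u_tt = exp(-x)w_tt.
Substituting into the PDE and dividing by exp(-x): w_tt = 4(w_xx - 2w_x + w) + 8(w_x - w) + 4w.
The lower-order terms cancel, leaving the standard wave equation w_tt = 4w_xx.
Initial data for w: w(x,0) = exp(x)u(x,0) = -sin(4x); w_t(x,0) = exp(x)u_t(x,0) = 0. The boundary conditions carry over: w(0,t) = w(π,t) = 0.
Solve for w:
  Using separation of variables w = X(x)T(t):
  Eigenfunctions: sin(nx), n = 1, 2, 3, ...
  General solution: w(x, t) = Σ [A_n cos(2n t) + B_n sin(2n t)] sin(nx)
  From w(x,0) = -sin(4x): A_4=-1. From w_t(x,0) = 0: all B_n = 0.
Hence w(x,t) = -sin(4x)cos(8t).
Transform back: u(x,t) = exp(-x)w(x,t).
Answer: u(x, t) = -exp(-x)sin(4x)cos(8t)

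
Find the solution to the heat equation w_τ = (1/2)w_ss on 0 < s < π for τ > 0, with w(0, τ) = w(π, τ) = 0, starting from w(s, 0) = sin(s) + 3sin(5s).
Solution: Using separation of variables w = X(s)T(τ):
Eigenfunctions: sin(ns), n = 1, 2, 3, ...
General solution: w(s, τ) = Σ c_n sin(ns) exp(-n² τ/2)
Matching w(s,0) = sin(s) + 3sin(5s) term by term: c_1=1, c_5=3.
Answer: w(s, τ) = exp(-τ/2)sin(s) + 3exp(-25τ/2)sin(5s)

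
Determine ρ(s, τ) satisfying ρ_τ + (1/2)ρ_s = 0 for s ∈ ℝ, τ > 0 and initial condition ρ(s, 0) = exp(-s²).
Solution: By characteristics (ds/dτ = 1/2), ρ(s,τ) = f(s - (1/2)τ) with f = ρ(·, 0).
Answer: ρ(s, τ) = exp(-(s - τ/2)²)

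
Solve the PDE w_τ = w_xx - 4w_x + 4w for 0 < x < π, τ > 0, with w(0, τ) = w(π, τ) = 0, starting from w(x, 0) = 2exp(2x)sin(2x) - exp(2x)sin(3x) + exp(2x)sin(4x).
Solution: Substitute w = exp(2x)u.
Then w_x = exp(2x)(u_x + 2u), w_xx = exp(2x)(u_xx + 4u_x + 4u), w_τ = exp(2x)u_τ; substituting and dividing by exp(2x), the lower-order terms cancel: u_τ = u_xx (standard heat equation).
Data for u: u(x,0) = exp(-2x)w(x,0) = 2sin(2x) - sin(3x) + sin(4x). The boundary conditions carry over: u(0,τ) = u(π,τ) = 0.
Separating variables: u = Σ c_n exp(-n²τ) sin(nx). From u(x,0) = 2sin(2x) - sin(3x) + sin(4x): c_2=2, c_3=-1, c_4=1.
So u(x,τ) = 2exp(-4τ)sin(2x) - exp(-9τ)sin(3x) + exp(-16τ)sin(4x), and w(x,τ) = exp(2x)u(x,τ).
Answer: w(x, τ) = 2exp(2x)exp(-4τ)sin(2x) - exp(2x)exp(-9τ)sin(3x) + exp(2x)exp(-16τ)sin(4x)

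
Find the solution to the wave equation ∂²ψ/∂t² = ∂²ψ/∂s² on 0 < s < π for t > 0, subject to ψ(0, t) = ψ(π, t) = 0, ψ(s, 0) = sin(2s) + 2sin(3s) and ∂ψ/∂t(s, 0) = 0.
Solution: Using separation of variables ψ = X(s)T(t):
Eigenfunctions: sin(ns), n = 1, 2, 3, ...
General solution: ψ(s, t) = Σ [A_n cos(n t) + B_n sin(n t)] sin(ns)
From ψ(s,0) = sin(2s) + 2sin(3s): A_2=1, A_3=2. From ψ_t(s,0) = 0: all B_n = 0.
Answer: ψ(s, t) = sin(2s)cos(2t) + 2sin(3s)cos(3t)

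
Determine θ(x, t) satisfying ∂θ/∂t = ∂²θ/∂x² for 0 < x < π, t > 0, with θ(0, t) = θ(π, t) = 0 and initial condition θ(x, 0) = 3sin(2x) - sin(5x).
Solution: Separating variables: θ = Σ c_n exp(-n²t) sin(nx). From θ(x,0) = 3sin(2x) - sin(5x): c_2=3, c_5=-1.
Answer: θ(x, t) = 3exp(-4t)sin(2x) - exp(-25t)sin(5x)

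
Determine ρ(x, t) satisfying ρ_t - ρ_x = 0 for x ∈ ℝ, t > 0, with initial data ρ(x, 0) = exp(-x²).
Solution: By method of characteristics (waves move left with speed 1):
Along characteristics x + t = const, ρ is constant, so ρ(x,t) = f(x + t) with f = ρ(·, 0).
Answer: ρ(x, t) = exp(-(t + x)²)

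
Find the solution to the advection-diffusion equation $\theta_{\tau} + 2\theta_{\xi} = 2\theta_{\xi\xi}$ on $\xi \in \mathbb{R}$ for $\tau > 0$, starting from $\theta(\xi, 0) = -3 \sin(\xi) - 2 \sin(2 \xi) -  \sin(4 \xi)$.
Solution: Change to a moving frame: let $\eta = \xi - 2\tau$, $\sigma = \tau$ and write $\theta(\xi,\tau) = u(\eta,\sigma)$.
By the chain rule $\theta_{\tau} = u_{\sigma} - 2u_{\eta}$, $\theta_{\xi} = u_{\eta}$, $\theta_{\xi\xi} = u_{\eta\eta}$.
Then $\theta_{\tau} + 2\theta_{\xi} = u_{\sigma}$: the advection term cancels and the PDE becomes the heat equation $u_{\sigma} = 2u_{\eta\eta}$ on $\eta \in \mathbb{R}$.
Initial data: $u(\eta,0) = \theta(\eta,0) = -3 \sin(\eta) - 2 \sin(2 \eta) - \sin(4 \eta)$.
On $\eta \in \mathbb{R}$ each mode satisfies $(\sin(n\eta))'' = -n^2 \sin(n\eta)$, so $e^{-2n^2\sigma} \sin(n\eta)$ solves the heat equation; by superposition $u(\eta,\sigma) = \sum c_n e^{-2n^2\sigma} \sin(n\eta)$.
Reading off the coefficients: $c_1=-3, c_2=-2, c_4=-1$, so $u(\eta,\sigma) = -3 e^{-2 \sigma} \sin(\eta) - 2 e^{-8 \sigma} \sin(2 \eta) - e^{-32 \sigma} \sin(4 \eta)$.
Substituting back $\eta = \xi - 2\tau$, $\sigma = \tau$: $\theta(\xi,\tau) = u(\xi - 2\tau, \tau)$.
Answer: $\theta(\xi, \tau) = 3 e^{-2 \tau} \sin(2 \tau - \xi) + 2 e^{-8 \tau} \sin(4 \tau - 2 \xi) + e^{-32 \tau} \sin(8 \tau - 4 \xi)$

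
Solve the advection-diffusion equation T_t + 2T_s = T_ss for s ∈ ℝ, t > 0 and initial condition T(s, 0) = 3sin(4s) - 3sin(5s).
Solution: Moving frame: η = s - 2t, σ = t, T = u(η,σ), so T_t = u_σ - 2u_η and T_ss = u_ηη.
Hence T_t + 2T_s = u_σ and the PDE becomes the heat equation u_σ = u_ηη on η ∈ ℝ.
Initial data: u(η,0) = T(η,0) = 3sin(4η) - 3sin(5η). Each mode sin(nη) decays as exp(-n²σ) on ℝ, so u(η,σ) = Σ c_n exp(-n²σ) sin(nη) with c_4=3, c_5=-3: u(η,σ) = 3exp(-16σ)sin(4η) - 3exp(-25σ)sin(5η).
Substituting back: T(s,t) = u(s - 2t, t).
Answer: T(s, t) = 3exp(-16t)sin(4s - 8t) - 3exp(-25t)sin(5s - 10t)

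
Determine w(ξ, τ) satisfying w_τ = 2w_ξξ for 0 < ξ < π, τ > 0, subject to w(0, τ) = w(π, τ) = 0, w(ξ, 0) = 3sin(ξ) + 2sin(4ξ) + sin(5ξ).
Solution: Separating variables: w = Σ c_n exp(-2n²τ) sin(nξ). From w(ξ,0) = 3sin(ξ) + 2sin(4ξ) + sin(5ξ): c_1=3, c_4=2, c_5=1.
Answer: w(ξ, τ) = 3exp(-2τ)sin(ξ) + 2exp(-32τ)sin(4ξ) + exp(-50τ)sin(5ξ)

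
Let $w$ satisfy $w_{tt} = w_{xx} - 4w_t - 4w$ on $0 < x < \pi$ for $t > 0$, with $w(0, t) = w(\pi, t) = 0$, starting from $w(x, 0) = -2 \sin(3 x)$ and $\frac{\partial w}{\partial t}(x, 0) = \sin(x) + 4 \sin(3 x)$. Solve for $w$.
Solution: Substitute $w = e^{-2t}u$, i.e. $u = e^{2t}w$.
By the product rule, $w_t = e^{-2t}(u_t - 2u)$, $w_{tt} = e^{-2t}(u_{tt} - 4u_t + 4u)$, $w_{xx} = e^{-2t}u_{xx}$.
Substituting into the PDE and dividing by $e^{-2t}$: $u_{tt} - 4u_t + 4u = u_{xx} - 4(u_t - 2u) - 4u$.
The lower-order terms cancel, leaving the standard wave equation $u_{tt} = u_{xx}$.
Initial data for $u$: $u(x,0) = w(x,0) = -2 \sin(3 x)$; $u_t(x,0) = w_t(x,0) + 2w(x,0) = \sin(x)$. The boundary conditions carry over: $u(0,t) = u(\pi,t) = 0$.
Solve for $u$:
  Using separation of variables $u = X(x)T(t)$:
  Eigenfunctions: $\sin(nx)$, $n = 1, 2, 3, \ldots$
  General solution: $u(x, t) = \sum [A_n \cos(n t) + B_n \sin(n t)] \sin(nx)$
  From $u(x,0) = -2 \sin(3 x)$: $A_3=-2$. From $u_t(x,0) = \sin(x)$, using $u_t(x,0) = \sum \omega_n B_n \sin(nx)$ with $\omega_n = n$: $B_1 = 1/1 = 1$.
Hence $u(x,t) = \sin(t) \sin(x) - 2 \sin(3 x) \cos(3 t)$.
Transform back: $w(x,t) = e^{-2t}u(x,t)$.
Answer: $w(x, t) = e^{-2 t} \sin(t) \sin(x) - 2 e^{-2 t} \sin(3 x) \cos(3 t)$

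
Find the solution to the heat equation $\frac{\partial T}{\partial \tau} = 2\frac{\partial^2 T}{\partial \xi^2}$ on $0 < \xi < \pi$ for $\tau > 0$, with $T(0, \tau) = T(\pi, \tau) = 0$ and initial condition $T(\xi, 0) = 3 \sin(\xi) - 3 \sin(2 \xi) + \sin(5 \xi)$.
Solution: Separating variables: $T = \sum c_n e^{-2n^2\tau} \sin(n\xi)$. From $T(\xi,0) = 3 \sin(\xi) - 3 \sin(2 \xi) + \sin(5 \xi)$: $c_1=3, c_2=-3, c_5=1$.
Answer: $T(\xi, \tau) = 3 e^{-2 \tau} \sin(\xi) - 3 e^{-8 \tau} \sin(2 \xi) + e^{-50 \tau} \sin(5 \xi)$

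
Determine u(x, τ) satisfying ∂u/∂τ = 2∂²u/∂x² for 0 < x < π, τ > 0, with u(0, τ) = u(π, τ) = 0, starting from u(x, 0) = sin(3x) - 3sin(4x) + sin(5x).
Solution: Using separation of variables u = X(x)T(τ):
Eigenfunctions: sin(nx), n = 1, 2, 3, ...
General solution: u(x, τ) = Σ c_n sin(nx) exp(-2n² τ)
Matching u(x,0) = sin(3x) - 3sin(4x) + sin(5x) term by term: c_3=1, c_4=-3, c_5=1.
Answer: u(x, τ) = exp(-18τ)sin(3x) - 3exp(-32τ)sin(4x) + exp(-50τ)sin(5x)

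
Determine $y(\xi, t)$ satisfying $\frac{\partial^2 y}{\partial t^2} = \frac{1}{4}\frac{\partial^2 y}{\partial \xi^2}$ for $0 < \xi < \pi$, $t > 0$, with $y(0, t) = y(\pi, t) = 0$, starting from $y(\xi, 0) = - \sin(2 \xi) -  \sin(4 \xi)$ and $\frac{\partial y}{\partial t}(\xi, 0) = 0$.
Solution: Separating variables: $y = \sum [A_n \cos(\omega_n t) + B_n \sin(\omega_n t)] \sin(n\xi)$, $\omega_n = n/2$. From ICs: $A_2=-1, A_4=-1$.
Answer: $y(\xi, t) = - \sin(2 \xi) \cos(t) -  \sin(4 \xi) \cos(2 t)$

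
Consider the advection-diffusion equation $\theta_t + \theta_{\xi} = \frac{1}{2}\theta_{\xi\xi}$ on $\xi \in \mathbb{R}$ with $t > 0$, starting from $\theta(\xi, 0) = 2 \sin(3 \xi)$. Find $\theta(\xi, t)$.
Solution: Moving frame: $\eta = \xi - t$, $\sigma = t$, $\theta = u(\eta,\sigma)$, so $\theta_t = u_{\sigma} - u_{\eta}$ and $\theta_{\xi\xi} = u_{\eta\eta}$.
Hence $\theta_t + \theta_{\xi} = u_{\sigma}$ and the PDE becomes the heat equation $u_{\sigma} = \frac{1}{2}u_{\eta\eta}$ on $\eta \in \mathbb{R}$.
Initial data: $u(\eta,0) = \theta(\eta,0) = 2 \sin(3 \eta)$. Each mode $\sin(n\eta)$ decays as $e^{-n^2\sigma/2}$ on $\mathbb{R}$, so $u(\eta,\sigma) = \sum c_n e^{-n^2\sigma/2} \sin(n\eta)$ with $c_3=2$: $u(\eta,\sigma) = 2 e^{-9 \sigma/2} \sin(3 \eta)$.
Substituting back: $\theta(\xi,t) = u(\xi - t, t)$.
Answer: $\theta(\xi, t) = 2 e^{-9 t/2} \sin(3 \xi - 3 t)$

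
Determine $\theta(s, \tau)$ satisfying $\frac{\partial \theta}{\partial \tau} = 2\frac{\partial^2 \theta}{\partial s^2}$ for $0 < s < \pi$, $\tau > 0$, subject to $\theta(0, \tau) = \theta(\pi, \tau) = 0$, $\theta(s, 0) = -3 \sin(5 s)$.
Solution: Separating variables: $\theta = \sum c_n e^{-2n^2\tau} \sin(ns)$. From $\theta(s,0) = -3 \sin(5 s)$: $c_5=-3$.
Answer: $\theta(s, \tau) = -3 e^{-50 \tau} \sin(5 s)$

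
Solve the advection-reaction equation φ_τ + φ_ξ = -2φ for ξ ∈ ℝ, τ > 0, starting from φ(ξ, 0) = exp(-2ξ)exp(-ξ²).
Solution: Substitute φ = exp(-2ξ)u, i.e. u = exp(2ξ)φ.
By the product rule, φ_ξ = exp(-2ξ)(u_ξ - 2u), φ_τ = exp(-2ξ)u_τ.
Substituting into the PDE and dividing by exp(-2ξ): u_τ + (u_ξ - 2u) = -2u.
The lower-order terms cancel, leaving the standard advection equation u_τ + u_ξ = 0.
Initial data for u: u(ξ,0) = exp(2ξ)φ(ξ,0) = exp(-ξ²).
Solve for u:
  By method of characteristics (waves move right with speed 1):
  Along characteristics ξ - τ = const, u is constant, so u(ξ,τ) = f(ξ - τ) with f = u(·, 0).
Hence u(ξ,τ) = exp(-(ξ - τ)²).
Transform back: φ(ξ,τ) = exp(-2ξ)u(ξ,τ).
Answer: φ(ξ, τ) = exp(-2ξ)exp(-(ξ - τ)²)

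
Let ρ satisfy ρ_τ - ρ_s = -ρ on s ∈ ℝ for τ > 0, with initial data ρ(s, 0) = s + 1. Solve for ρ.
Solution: Substitute ρ = exp(-τ)u, i.e. u = exp(τ)ρ.
By the product rule, ρ_τ = exp(-τ)(u_τ - u), ρ_s = exp(-τ)u_s.
Substituting into the PDE and dividing by exp(-τ): u_τ - u - u_s = -u.
The lower-order terms cancel, leaving the standard advection equation u_τ - u_s = 0.
Initial data for u: u(s,0) = ρ(s,0) = s + 1.
Solve for u:
  By method of characteristics (waves move left with speed 1):
  Along characteristics s + τ = const, u is constant, so u(s,τ) = f(s + τ) with f = u(·, 0).
Hence u(s,τ) = s + τ + 1.
Transform back: ρ(s,τ) = exp(-τ)u(s,τ).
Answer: ρ(s, τ) = sexp(-τ) + τexp(-τ) + exp(-τ)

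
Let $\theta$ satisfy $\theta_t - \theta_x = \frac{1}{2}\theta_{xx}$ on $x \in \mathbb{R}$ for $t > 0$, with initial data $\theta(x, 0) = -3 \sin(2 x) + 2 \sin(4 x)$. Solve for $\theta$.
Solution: Change to a moving frame: let $\eta = x + t$, $\sigma = t$ and write $\theta(x,t) = u(\eta,\sigma)$.
By the chain rule $\theta_t = u_{\sigma} + u_{\eta}$, $\theta_x = u_{\eta}$, $\theta_{xx} = u_{\eta\eta}$.
Then $\theta_t - \theta_x = u_{\sigma}$: the advection term cancels and the PDE becomes the heat equation $u_{\sigma} = \frac{1}{2}u_{\eta\eta}$ on $\eta \in \mathbb{R}$.
Initial data: $u(\eta,0) = \theta(\eta,0) = -3 \sin(2 \eta) + 2 \sin(4 \eta)$.
On $\eta \in \mathbb{R}$ each mode satisfies $(\sin(n\eta))'' = -n^2 \sin(n\eta)$, so $e^{-n^2\sigma/2} \sin(n\eta)$ solves the heat equation; by superposition $u(\eta,\sigma) = \sum c_n e^{-n^2\sigma/2} \sin(n\eta)$.
Reading off the coefficients: $c_2=-3, c_4=2$, so $u(\eta,\sigma) = -3 e^{-2 \sigma} \sin(2 \eta) + 2 e^{-8 \sigma} \sin(4 \eta)$.
Substituting back $\eta = x + t$, $\sigma = t$: $\theta(x,t) = u(x + t, t)$.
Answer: $\theta(x, t) = -3 e^{-2 t} \sin(2 t + 2 x) + 2 e^{-8 t} \sin(4 t + 4 x)$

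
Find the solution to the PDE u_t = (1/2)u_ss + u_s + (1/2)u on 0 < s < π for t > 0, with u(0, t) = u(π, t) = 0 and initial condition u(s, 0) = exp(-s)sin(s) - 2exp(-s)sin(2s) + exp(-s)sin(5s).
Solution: Substitute u = exp(-s)w, i.e. w = exp(s)u.
By the product rule, u_s = exp(-s)(w_s - w), u_ss = exp(-s)(w_ss - 2w_s + w), u_t = exp(-s)w_t.
Substituting into the PDE and dividing by exp(-s): w_t = (1/2)(w_ss - 2w_s + w) + (w_s - w) + (1/2)w.
The lower-order terms cancel, leaving the standard heat equation w_t = (1/2)w_ss.
Initial data for w: w(s,0) = exp(s)u(s,0) = sin(s) - 2sin(2s) + sin(5s). The boundary conditions carry over: w(0,t) = w(π,t) = 0.
Solve for w:
  Using separation of variables w = X(s)T(t):
  Eigenfunctions: sin(ns), n = 1, 2, 3, ...
  General solution: w(s, t) = Σ c_n sin(ns) exp(-n² t/2)
  Matching w(s,0) = sin(s) - 2sin(2s) + sin(5s) term by term: c_1=1, c_2=-2, c_5=1.
Hence w(s,t) = -2exp(-2t)sin(2s) + exp(-t/2)sin(s) + exp(-25t/2)sin(5s).
Transform back: u(s,t) = exp(-s)w(s,t).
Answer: u(s, t) = -2exp(-s)exp(-2t)sin(2s) + exp(-s)exp(-t/2)sin(s) + exp(-s)exp(-25t/2)sin(5s)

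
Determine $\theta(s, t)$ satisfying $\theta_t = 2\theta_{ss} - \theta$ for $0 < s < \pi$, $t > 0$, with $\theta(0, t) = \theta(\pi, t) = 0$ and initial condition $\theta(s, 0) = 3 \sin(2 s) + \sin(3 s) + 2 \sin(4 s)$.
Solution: Substitute $\theta = e^{-t}u$.
Then $\theta_t = e^{-t}(u_t - u)$, $\theta_{ss} = e^{-t}u_{ss}$; substituting and dividing by $e^{-t}$, the lower-order terms cancel: $u_t = 2u_{ss}$ (standard heat equation).
Data for $u$: $u(s,0) = \theta(s,0) = 3 \sin(2 s) + \sin(3 s) + 2 \sin(4 s)$. The boundary conditions carry over: $u(0,t) = u(\pi,t) = 0$.
Separating variables: $u = \sum c_n e^{-2n^2t} \sin(ns)$. From $u(s,0) = 3 \sin(2 s) + \sin(3 s) + 2 \sin(4 s)$: $c_2=3, c_3=1, c_4=2$.
So $u(s,t) = 3 e^{-8 t} \sin(2 s) + e^{-18 t} \sin(3 s) + 2 e^{-32 t} \sin(4 s)$, and $\theta(s,t) = e^{-t}u(s,t)$.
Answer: $\theta(s, t) = 3 e^{-9 t} \sin(2 s) + e^{-19 t} \sin(3 s) + 2 e^{-33 t} \sin(4 s)$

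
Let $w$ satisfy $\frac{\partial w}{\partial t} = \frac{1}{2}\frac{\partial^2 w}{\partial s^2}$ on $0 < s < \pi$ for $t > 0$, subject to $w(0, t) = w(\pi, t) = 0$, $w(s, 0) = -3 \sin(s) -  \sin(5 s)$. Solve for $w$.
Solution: Separating variables: $w = \sum c_n e^{-n^2t/2} \sin(ns)$. From $w(s,0) = -3 \sin(s) - \sin(5 s)$: $c_1=-3, c_5=-1$.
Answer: $w(s, t) = -3 e^{-t/2} \sin(s) -  e^{-25 t/2} \sin(5 s)$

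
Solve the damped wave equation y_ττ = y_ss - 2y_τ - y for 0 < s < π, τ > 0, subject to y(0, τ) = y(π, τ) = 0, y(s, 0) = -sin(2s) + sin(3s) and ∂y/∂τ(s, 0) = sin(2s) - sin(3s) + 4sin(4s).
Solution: Substitute y = exp(-τ)u, i.e. u = exp(τ)y.
By the product rule, y_τ = exp(-τ)(u_τ - u), y_ττ = exp(-τ)(u_ττ - 2u_τ + u), y_ss = exp(-τ)u_ss.
Substituting into the PDE and dividing by exp(-τ): u_ττ - 2u_τ + u = u_ss - 2(u_τ - u) - u.
The lower-order terms cancel, leaving the standard wave equation u_ττ = u_ss.
Initial data for u: u(s,0) = y(s,0) = -sin(2s) + sin(3s); u_τ(s,0) = y_τ(s,0) + y(s,0) = 4sin(4s). The boundary conditions carry over: u(0,τ) = u(π,τ) = 0.
Solve for u:
  Using separation of variables u = X(s)T(τ):
  Eigenfunctions: sin(ns), n = 1, 2, 3, ...
  General solution: u(s, τ) = Σ [A_n cos(n τ) + B_n sin(n τ)] sin(ns)
  From u(s,0) = -sin(2s) + sin(3s): A_2=-1, A_3=1. From u_τ(s,0) = 4sin(4s), using u_τ(s,0) = Σ ω_n B_n sin(ns) with ω_n = n: B_4 = 4/4 = 1.
Hence u(s,τ) = -sin(2s)cos(2τ) + sin(3s)cos(3τ) + sin(4s)sin(4τ).
Transform back: y(s,τ) = exp(-τ)u(s,τ).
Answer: y(s, τ) = -exp(-τ)sin(2s)cos(2τ) + exp(-τ)sin(3s)cos(3τ) + exp(-τ)sin(4s)sin(4τ)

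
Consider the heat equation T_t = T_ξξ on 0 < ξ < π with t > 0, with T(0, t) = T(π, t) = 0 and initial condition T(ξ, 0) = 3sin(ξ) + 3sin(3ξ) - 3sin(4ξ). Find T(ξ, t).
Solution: Using separation of variables T = X(ξ)G(t):
Eigenfunctions: sin(nξ), n = 1, 2, 3, ...
General solution: T(ξ, t) = Σ c_n sin(nξ) exp(-n² t)
Matching T(ξ,0) = 3sin(ξ) + 3sin(3ξ) - 3sin(4ξ) term by term: c_1=3, c_3=3, c_4=-3.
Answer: T(ξ, t) = 3exp(-t)sin(ξ) + 3exp(-9t)sin(3ξ) - 3exp(-16t)sin(4ξ)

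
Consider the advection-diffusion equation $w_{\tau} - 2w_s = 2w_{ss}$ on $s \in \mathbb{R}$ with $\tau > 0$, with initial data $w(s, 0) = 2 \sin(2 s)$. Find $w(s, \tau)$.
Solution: Moving frame: $\eta = s + 2\tau$, $\sigma = \tau$, $w = u(\eta,\sigma)$, so $w_{\tau} = u_{\sigma} + 2u_{\eta}$ and $w_{ss} = u_{\eta\eta}$.
Hence $w_{\tau} - 2w_s = u_{\sigma}$ and the PDE becomes the heat equation $u_{\sigma} = 2u_{\eta\eta}$ on $\eta \in \mathbb{R}$.
Initial data: $u(\eta,0) = w(\eta,0) = 2 \sin(2 \eta)$. Each mode $\sin(n\eta)$ decays as $e^{-2n^2\sigma}$ on $\mathbb{R}$, so $u(\eta,\sigma) = \sum c_n e^{-2n^2\sigma} \sin(n\eta)$ with $c_2=2$: $u(\eta,\sigma) = 2 e^{-8 \sigma} \sin(2 \eta)$.
Substituting back: $w(s,\tau) = u(s + 2\tau, \tau)$.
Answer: $w(s, \tau) = 2 e^{-8 \tau} \sin(4 \tau + 2 s)$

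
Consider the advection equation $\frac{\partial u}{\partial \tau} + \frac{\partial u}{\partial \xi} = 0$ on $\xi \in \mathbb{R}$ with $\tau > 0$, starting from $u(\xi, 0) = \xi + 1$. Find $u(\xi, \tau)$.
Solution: By characteristics ($d\xi/d\tau = 1$), $u(\xi,\tau) = f(\xi - \tau)$ with $f = u( \cdot , 0)$.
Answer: $u(\xi, \tau) = - \tau + \xi + 1$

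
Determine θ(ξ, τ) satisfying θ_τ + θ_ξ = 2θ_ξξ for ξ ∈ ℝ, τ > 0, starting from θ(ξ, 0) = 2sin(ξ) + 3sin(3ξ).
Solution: Change to a moving frame: let η = ξ - τ, σ = τ and write θ(ξ,τ) = u(η,σ).
By the chain rule θ_τ = u_σ - u_η, θ_ξ = u_η, θ_ξξ = u_ηη.
Then θ_τ + θ_ξ = u_σ: the advection term cancels and the PDE becomes the heat equation u_σ = 2u_ηη on η ∈ ℝ.
Initial data: u(η,0) = θ(η,0) = 2sin(η) + 3sin(3η).
On η ∈ ℝ each mode satisfies (sin(nη))″ = -n² sin(nη), so exp(-2n²σ) sin(nη) solves the heat equation; by superposition u(η,σ) = Σ c_n exp(-2n²σ) sin(nη).
Reading off the coefficients: c_1=2, c_3=3, so u(η,σ) = 2exp(-2σ)sin(η) + 3exp(-18σ)sin(3η).
Substituting back η = ξ - τ, σ = τ: θ(ξ,τ) = u(ξ - τ, τ).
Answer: θ(ξ, τ) = 2exp(-2τ)sin(ξ - τ) + 3exp(-18τ)sin(3ξ - 3τ)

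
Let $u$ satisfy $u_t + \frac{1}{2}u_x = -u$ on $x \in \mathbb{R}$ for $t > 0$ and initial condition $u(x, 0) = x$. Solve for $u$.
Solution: Substitute $u = e^{-t}w$, i.e. $w = e^{t}u$.
By the product rule, $u_t = e^{-t}(w_t - w)$, $u_x = e^{-t}w_x$.
Substituting into the PDE and dividing by $e^{-t}$: $w_t - w + \frac{1}{2}w_x = -w$.
The lower-order terms cancel, leaving the standard advection equation $w_t + \frac{1}{2}w_x = 0$.
Initial data for $w$: $w(x,0) = u(x,0) = x$.
Solve for $w$:
  By method of characteristics (waves move right with speed 1/2):
  Along characteristics $x - \frac{1}{2}t =$ const, $w$ is constant, so $w(x,t) = f(x - \frac{1}{2}t)$ with $f = w( \cdot , 0)$.
Hence $w(x,t) = -\frac{1}{2} t + x$.
Transform back: $u(x,t) = e^{-t}w(x,t)$.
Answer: $u(x, t) = -\frac{1}{2} t e^{-t} + x e^{-t}$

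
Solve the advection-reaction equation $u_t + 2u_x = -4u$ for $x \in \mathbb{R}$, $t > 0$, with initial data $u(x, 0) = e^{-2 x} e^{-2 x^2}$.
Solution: Substitute $u = e^{-2x}w$.
Then $u_x = e^{-2x}(w_x - 2w)$, $u_t = e^{-2x}w_t$; substituting and dividing by $e^{-2x}$, the lower-order terms cancel: $w_t + 2w_x = 0$ (standard advection equation).
Data for $w$: $w(x,0) = e^{2x}u(x,0) = e^{-2 x^2}$.
By characteristics ($dx/dt = 2$), $w(x,t) = f(x - 2t)$ with $f = w( \cdot , 0)$.
So $w(x,t) = e^{-2 (-2 t + x)^2}$, and $u(x,t) = e^{-2x}w(x,t)$.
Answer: $u(x, t) = e^{-2 x} e^{-2 (-2 t + x)^2}$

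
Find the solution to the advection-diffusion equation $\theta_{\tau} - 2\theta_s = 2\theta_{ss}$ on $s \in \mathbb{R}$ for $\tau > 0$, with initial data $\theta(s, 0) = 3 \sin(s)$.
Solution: Moving frame: $\eta = s + 2\tau$, $\sigma = \tau$, $\theta = u(\eta,\sigma)$, so $\theta_{\tau} = u_{\sigma} + 2u_{\eta}$ and $\theta_{ss} = u_{\eta\eta}$.
Hence $\theta_{\tau} - 2\theta_s = u_{\sigma}$ and the PDE becomes the heat equation $u_{\sigma} = 2u_{\eta\eta}$ on $\eta \in \mathbb{R}$.
Initial data: $u(\eta,0) = \theta(\eta,0) = 3 \sin(\eta)$. Each mode $\sin(n\eta)$ decays as $e^{-2n^2\sigma}$ on $\mathbb{R}$, so $u(\eta,\sigma) = \sum c_n e^{-2n^2\sigma} \sin(n\eta)$ with $c_1=3$: $u(\eta,\sigma) = 3 e^{-2 \sigma} \sin(\eta)$.
Substituting back: $\theta(s,\tau) = u(s + 2\tau, \tau)$.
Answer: $\theta(s, \tau) = 3 e^{-2 \tau} \sin(2 \tau + s)$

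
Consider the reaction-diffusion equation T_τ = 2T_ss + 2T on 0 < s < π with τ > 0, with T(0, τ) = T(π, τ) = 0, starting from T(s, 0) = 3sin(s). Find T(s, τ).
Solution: Substitute T = exp(2τ)u, i.e. u = exp(-2τ)T.
By the product rule, T_τ = exp(2τ)(u_τ + 2u), T_ss = exp(2τ)u_ss.
Substituting into the PDE and dividing by exp(2τ): u_τ + 2u = 2u_ss + 2u.
The lower-order terms cancel, leaving the standard heat equation u_τ = 2u_ss.
Initial data for u: u(s,0) = T(s,0) = 3sin(s). The boundary conditions carry over: u(0,τ) = u(π,τ) = 0.
Solve for u:
  Using separation of variables u = X(s)G(τ):
  Eigenfunctions: sin(ns), n = 1, 2, 3, ...
  General solution: u(s, τ) = Σ c_n sin(ns) exp(-2n² τ)
  Matching u(s,0) = 3sin(s) term by term: c_1=3.
Hence u(s,τ) = 3exp(-2τ)sin(s).
Transform back: T(s,τ) = exp(2τ)u(s,τ).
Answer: T(s, τ) = 3sin(s)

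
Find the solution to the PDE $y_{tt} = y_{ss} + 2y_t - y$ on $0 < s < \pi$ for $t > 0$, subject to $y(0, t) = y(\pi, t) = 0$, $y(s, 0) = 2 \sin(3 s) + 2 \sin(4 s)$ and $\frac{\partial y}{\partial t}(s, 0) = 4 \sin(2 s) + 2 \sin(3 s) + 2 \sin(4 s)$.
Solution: Substitute $y = e^{t}u$, i.e. $u = e^{-t}y$.
By the product rule, $y_t = e^{t}(u_t + u)$, $y_{tt} = e^{t}(u_{tt} + 2u_t + u)$, $y_{ss} = e^{t}u_{ss}$.
Substituting into the PDE and dividing by $e^{t}$: $u_{tt} + 2u_t + u = u_{ss} + 2(u_t + u) - u$.
The lower-order terms cancel, leaving the standard wave equation $u_{tt} = u_{ss}$.
Initial data for $u$: $u(s,0) = y(s,0) = 2 \sin(3 s) + 2 \sin(4 s)$; $u_t(s,0) = y_t(s,0) - y(s,0) = 4 \sin(2 s)$. The boundary conditions carry over: $u(0,t) = u(\pi,t) = 0$.
Solve for $u$:
  Using separation of variables $u = X(s)T(t)$:
  Eigenfunctions: $\sin(ns)$, $n = 1, 2, 3, \ldots$
  General solution: $u(s, t) = \sum [A_n \cos(n t) + B_n \sin(n t)] \sin(ns)$
  From $u(s,0) = 2 \sin(3 s) + 2 \sin(4 s)$: $A_3=2, A_4=2$. From $u_t(s,0) = 4 \sin(2 s)$, using $u_t(s,0) = \sum \omega_n B_n \sin(ns)$ with $\omega_n = n$: $B_2 = 4/2 = 2$.
Hence $u(s,t) = 2 \sin(2 s) \sin(2 t) + 2 \sin(3 s) \cos(3 t) + 2 \sin(4 s) \cos(4 t)$.
Transform back: $y(s,t) = e^{t}u(s,t)$.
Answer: $y(s, t) = 2 e^{t} \sin(2 s) \sin(2 t) + 2 e^{t} \sin(3 s) \cos(3 t) + 2 e^{t} \sin(4 s) \cos(4 t)$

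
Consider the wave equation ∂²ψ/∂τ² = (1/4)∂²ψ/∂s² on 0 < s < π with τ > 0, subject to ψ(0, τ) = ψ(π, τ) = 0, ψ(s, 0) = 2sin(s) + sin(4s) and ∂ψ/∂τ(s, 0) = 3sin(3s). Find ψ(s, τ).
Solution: Using separation of variables ψ = X(s)T(τ):
Eigenfunctions: sin(ns), n = 1, 2, 3, ...
General solution: ψ(s, τ) = Σ [A_n cos(n τ/2) + B_n sin(n τ/2)] sin(ns)
From ψ(s,0) = 2sin(s) + sin(4s): A_1=2, A_4=1. From ψ_τ(s,0) = 3sin(3s), using ψ_τ(s,0) = Σ ω_n B_n sin(ns) with ω_n = n/2: B_3 = 3/(3/2) = 2.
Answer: ψ(s, τ) = 2sin(s)cos(τ/2) + 2sin(3s)sin(3τ/2) + sin(4s)cos(2τ)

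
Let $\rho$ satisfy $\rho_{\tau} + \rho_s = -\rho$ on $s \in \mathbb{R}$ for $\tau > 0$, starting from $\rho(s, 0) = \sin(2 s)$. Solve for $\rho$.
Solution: Substitute $\rho = e^{-\tau}u$.
Then $\rho_{\tau} = e^{-\tau}(u_{\tau} - u)$, $\rho_s = e^{-\tau}u_s$; substituting and dividing by $e^{-\tau}$, the lower-order terms cancel: $u_{\tau} + u_s = 0$ (standard advection equation).
Data for $u$: $u(s,0) = \rho(s,0) = \sin(2 s)$.
By characteristics ($ds/d\tau = 1$), $u(s,\tau) = f(s - \tau)$ with $f = u( \cdot , 0)$.
So $u(s,\tau) = \sin(2 s - 2 \tau)$, and $\rho(s,\tau) = e^{-\tau}u(s,\tau)$.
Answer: $\rho(s, \tau) = - e^{-\tau} \sin(2 \tau - 2 s)$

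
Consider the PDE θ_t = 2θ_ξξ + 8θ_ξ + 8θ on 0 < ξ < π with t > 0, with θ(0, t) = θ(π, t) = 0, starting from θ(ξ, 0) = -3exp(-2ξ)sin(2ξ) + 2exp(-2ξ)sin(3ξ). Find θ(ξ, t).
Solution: Substitute θ = exp(-2ξ)u, i.e. u = exp(2ξ)θ.
By the product rule, θ_ξ = exp(-2ξ)(u_ξ - 2u), θ_ξξ = exp(-2ξ)(u_ξξ - 4u_ξ + 4u), θ_t = exp(-2ξ)u_t.
Substituting into the PDE and dividing by exp(-2ξ): u_t = 2(u_ξξ - 4u_ξ + 4u) + 8(u_ξ - 2u) + 8u.
The lower-order terms cancel, leaving the standard heat equation u_t = 2u_ξξ.
Initial data for u: u(ξ,0) = exp(2ξ)θ(ξ,0) = -3sin(2ξ) + 2sin(3ξ). The boundary conditions carry over: u(0,t) = u(π,t) = 0.
Solve for u:
  Using separation of variables u = X(ξ)G(t):
  Eigenfunctions: sin(nξ), n = 1, 2, 3, ...
  General solution: u(ξ, t) = Σ c_n sin(nξ) exp(-2n² t)
  Matching u(ξ,0) = -3sin(2ξ) + 2sin(3ξ) term by term: c_2=-3, c_3=2.
Hence u(ξ,t) = -3exp(-8t)sin(2ξ) + 2exp(-18t)sin(3ξ).
Transform back: θ(ξ,t) = exp(-2ξ)u(ξ,t).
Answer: θ(ξ, t) = -3exp(-8t)exp(-2ξ)sin(2ξ) + 2exp(-18t)exp(-2ξ)sin(3ξ)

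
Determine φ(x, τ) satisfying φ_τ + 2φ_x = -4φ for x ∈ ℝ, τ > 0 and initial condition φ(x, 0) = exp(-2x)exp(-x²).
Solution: Substitute φ = exp(-2x)u, i.e. u = exp(2x)φ.
By the product rule, φ_x = exp(-2x)(u_x - 2u), φ_τ = exp(-2x)u_τ.
Substituting into the PDE and dividing by exp(-2x): u_τ + 2(u_x - 2u) = -4u.
The lower-order terms cancel, leaving the standard advection equation u_τ + 2u_x = 0.
Initial data for u: u(x,0) = exp(2x)φ(x,0) = exp(-x²).
Solve for u:
  By method of characteristics (waves move right with speed 2):
  Along characteristics x - 2τ = const, u is constant, so u(x,τ) = f(x - 2τ) with f = u(·, 0).
Hence u(x,τ) = exp(-(x - 2τ)²).
Transform back: φ(x,τ) = exp(-2x)u(x,τ).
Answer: φ(x, τ) = exp(-2x)exp(-(x - 2τ)²)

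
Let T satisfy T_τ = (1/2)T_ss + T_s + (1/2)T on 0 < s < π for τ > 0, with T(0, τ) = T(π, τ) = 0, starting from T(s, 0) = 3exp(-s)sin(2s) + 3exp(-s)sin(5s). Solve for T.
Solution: Substitute T = exp(-s)u.
Then T_s = exp(-s)(u_s - u), T_ss = exp(-s)(u_ss - 2u_s + u), T_τ = exp(-s)u_τ; substituting and dividing by exp(-s), the lower-order terms cancel: u_τ = (1/2)u_ss (standard heat equation).
Data for u: u(s,0) = exp(s)T(s,0) = 3sin(2s) + 3sin(5s). The boundary conditions carry over: u(0,τ) = u(π,τ) = 0.
Separating variables: u = Σ c_n exp(-n²τ/2) sin(ns). From u(s,0) = 3sin(2s) + 3sin(5s): c_2=3, c_5=3.
So u(s,τ) = 3exp(-2τ)sin(2s) + 3exp(-25τ/2)sin(5s), and T(s,τ) = exp(-s)u(s,τ).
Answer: T(s, τ) = 3exp(-s)exp(-2τ)sin(2s) + 3exp(-s)exp(-25τ/2)sin(5s)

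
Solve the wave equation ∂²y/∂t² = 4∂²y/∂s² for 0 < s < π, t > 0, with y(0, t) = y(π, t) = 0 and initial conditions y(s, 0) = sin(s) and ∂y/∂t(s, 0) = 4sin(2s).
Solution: Separating variables: y = Σ [A_n cos(ω_n t) + B_n sin(ω_n t)] sin(ns), ω_n = 2n. From ICs (B_n = velocity coefficient / ω_n): A_1=1, B_2=1.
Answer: y(s, t) = sin(s)cos(2t) + sin(2s)sin(4t)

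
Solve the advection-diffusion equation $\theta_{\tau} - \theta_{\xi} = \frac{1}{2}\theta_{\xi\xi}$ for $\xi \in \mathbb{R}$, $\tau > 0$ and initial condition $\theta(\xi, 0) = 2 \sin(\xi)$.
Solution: Moving frame: $\eta = \xi + \tau$, $\sigma = \tau$, $\theta = u(\eta,\sigma)$, so $\theta_{\tau} = u_{\sigma} + u_{\eta}$ and $\theta_{\xi\xi} = u_{\eta\eta}$.
Hence $\theta_{\tau} - \theta_{\xi} = u_{\sigma}$ and the PDE becomes the heat equation $u_{\sigma} = \frac{1}{2}u_{\eta\eta}$ on $\eta \in \mathbb{R}$.
Initial data: $u(\eta,0) = \theta(\eta,0) = 2 \sin(\eta)$. Each mode $\sin(n\eta)$ decays as $e^{-n^2\sigma/2}$ on $\mathbb{R}$, so $u(\eta,\sigma) = \sum c_n e^{-n^2\sigma/2} \sin(n\eta)$ with $c_1=2$: $u(\eta,\sigma) = 2 e^{-\sigma/2} \sin(\eta)$.
Substituting back: $\theta(\xi,\tau) = u(\xi + \tau, \tau)$.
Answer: $\theta(\xi, \tau) = 2 e^{-\tau/2} \sin(\tau + \xi)$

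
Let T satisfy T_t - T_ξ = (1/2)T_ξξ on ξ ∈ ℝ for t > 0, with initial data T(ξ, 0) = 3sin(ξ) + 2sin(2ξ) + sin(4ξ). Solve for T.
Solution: Change to a moving frame: let η = ξ + t, σ = t and write T(ξ,t) = u(η,σ).
By the chain rule T_t = u_σ + u_η, T_ξ = u_η, T_ξξ = u_ηη.
Then T_t - T_ξ = u_σ: the advection term cancels and the PDE becomes the heat equation u_σ = (1/2)u_ηη on η ∈ ℝ.
Initial data: u(η,0) = T(η,0) = 3sin(η) + 2sin(2η) + sin(4η).
On η ∈ ℝ each mode satisfies (sin(nη))″ = -n² sin(nη), so exp(-n²σ/2) sin(nη) solves the heat equation; by superposition u(η,σ) = Σ c_n exp(-n²σ/2) sin(nη).
Reading off the coefficients: c_1=3, c_2=2, c_4=1, so u(η,σ) = 2exp(-2σ)sin(2η) + exp(-8σ)sin(4η) + 3exp(-σ/2)sin(η).
Substituting back η = ξ + t, σ = t: T(ξ,t) = u(ξ + t, t).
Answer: T(ξ, t) = 2exp(-2t)sin(2t + 2ξ) + exp(-8t)sin(4t + 4ξ) + 3exp(-t/2)sin(t + ξ)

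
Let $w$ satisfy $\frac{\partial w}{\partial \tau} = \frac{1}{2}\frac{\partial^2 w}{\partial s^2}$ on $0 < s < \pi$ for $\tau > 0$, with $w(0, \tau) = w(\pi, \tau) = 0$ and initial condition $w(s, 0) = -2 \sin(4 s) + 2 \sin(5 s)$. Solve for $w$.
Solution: Separating variables: $w = \sum c_n e^{-n^2\tau/2} \sin(ns)$. From $w(s,0) = -2 \sin(4 s) + 2 \sin(5 s)$: $c_4=-2, c_5=2$.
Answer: $w(s, \tau) = -2 e^{-8 \tau} \sin(4 s) + 2 e^{-25 \tau/2} \sin(5 s)$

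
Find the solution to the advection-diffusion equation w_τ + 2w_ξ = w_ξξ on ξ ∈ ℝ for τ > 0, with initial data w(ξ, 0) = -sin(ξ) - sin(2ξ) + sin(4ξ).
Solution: Moving frame: η = ξ - 2τ, σ = τ, w = u(η,σ), so w_τ = u_σ - 2u_η and w_ξξ = u_ηη.
Hence w_τ + 2w_ξ = u_σ and the PDE becomes the heat equation u_σ = u_ηη on η ∈ ℝ.
Initial data: u(η,0) = w(η,0) = -sin(η) - sin(2η) + sin(4η). Each mode sin(nη) decays as exp(-n²σ) on ℝ, so u(η,σ) = Σ c_n exp(-n²σ) sin(nη) with c_1=-1, c_2=-1, c_4=1: u(η,σ) = -exp(-σ)sin(η) - exp(-4σ)sin(2η) + exp(-16σ)sin(4η).
Substituting back: w(ξ,τ) = u(ξ - 2τ, τ).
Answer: w(ξ, τ) = -exp(-τ)sin(ξ - 2τ) - exp(-4τ)sin(2ξ - 4τ) + exp(-16τ)sin(4ξ - 8τ)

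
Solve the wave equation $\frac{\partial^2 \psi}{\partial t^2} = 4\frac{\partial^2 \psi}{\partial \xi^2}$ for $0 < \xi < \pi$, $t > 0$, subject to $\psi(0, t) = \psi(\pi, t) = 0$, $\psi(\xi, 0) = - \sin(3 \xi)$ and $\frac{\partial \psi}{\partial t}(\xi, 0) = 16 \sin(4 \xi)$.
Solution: Using separation of variables $\psi = X(\xi)T(t)$:
Eigenfunctions: $\sin(n\xi)$, $n = 1, 2, 3, \ldots$
General solution: $\psi(\xi, t) = \sum [A_n \cos(2n t) + B_n \sin(2n t)] \sin(n\xi)$
From $\psi(\xi,0) = - \sin(3 \xi)$: $A_3=-1$. From $\psi_t(\xi,0) = 16 \sin(4 \xi)$, using $\psi_t(\xi,0) = \sum \omega_n B_n \sin(n\xi)$ with $\omega_n = 2n$: $B_4 = 16/8 = 2$.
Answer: $\psi(\xi, t) = - \sin(3 \xi) \cos(6 t) + 2 \sin(4 \xi) \sin(8 t)$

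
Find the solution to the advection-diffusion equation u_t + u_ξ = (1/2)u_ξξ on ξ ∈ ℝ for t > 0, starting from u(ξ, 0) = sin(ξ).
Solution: Change to a moving frame: let η = ξ - t, σ = t and write u(ξ,t) = w(η,σ).
By the chain rule u_t = w_σ - w_η, u_ξ = w_η, u_ξξ = w_ηη.
Then u_t + u_ξ = w_σ: the advection term cancels and the PDE becomes the heat equation w_σ = (1/2)w_ηη on η ∈ ℝ.
Initial data: w(η,0) = u(η,0) = sin(η).
On η ∈ ℝ each mode satisfies (sin(nη))″ = -n² sin(nη), so exp(-n²σ/2) sin(nη) solves the heat equation; by superposition w(η,σ) = Σ c_n exp(-n²σ/2) sin(nη).
Reading off the coefficients: c_1=1, so w(η,σ) = exp(-σ/2)sin(η).
Substituting back η = ξ - t, σ = t: u(ξ,t) = w(ξ - t, t).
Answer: u(ξ, t) = -exp(-t/2)sin(t - ξ)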